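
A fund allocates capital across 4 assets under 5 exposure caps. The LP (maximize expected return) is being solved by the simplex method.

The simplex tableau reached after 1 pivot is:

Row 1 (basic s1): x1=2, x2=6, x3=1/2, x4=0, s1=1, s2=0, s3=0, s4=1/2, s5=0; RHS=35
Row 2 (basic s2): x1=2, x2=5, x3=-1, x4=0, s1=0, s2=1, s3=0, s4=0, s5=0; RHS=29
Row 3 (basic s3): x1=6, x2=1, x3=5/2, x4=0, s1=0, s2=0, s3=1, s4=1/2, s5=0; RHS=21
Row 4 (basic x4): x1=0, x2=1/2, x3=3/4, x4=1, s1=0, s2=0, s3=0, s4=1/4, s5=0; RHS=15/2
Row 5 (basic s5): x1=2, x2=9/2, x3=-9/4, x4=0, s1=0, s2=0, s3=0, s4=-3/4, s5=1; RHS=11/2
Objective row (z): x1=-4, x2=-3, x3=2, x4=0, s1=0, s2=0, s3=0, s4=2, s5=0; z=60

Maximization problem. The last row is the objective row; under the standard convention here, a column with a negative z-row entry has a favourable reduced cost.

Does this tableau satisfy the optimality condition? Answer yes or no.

no

Column x1 has objective-row coefficient -4, which is negative; an improving pivot exists, so not yet optimal.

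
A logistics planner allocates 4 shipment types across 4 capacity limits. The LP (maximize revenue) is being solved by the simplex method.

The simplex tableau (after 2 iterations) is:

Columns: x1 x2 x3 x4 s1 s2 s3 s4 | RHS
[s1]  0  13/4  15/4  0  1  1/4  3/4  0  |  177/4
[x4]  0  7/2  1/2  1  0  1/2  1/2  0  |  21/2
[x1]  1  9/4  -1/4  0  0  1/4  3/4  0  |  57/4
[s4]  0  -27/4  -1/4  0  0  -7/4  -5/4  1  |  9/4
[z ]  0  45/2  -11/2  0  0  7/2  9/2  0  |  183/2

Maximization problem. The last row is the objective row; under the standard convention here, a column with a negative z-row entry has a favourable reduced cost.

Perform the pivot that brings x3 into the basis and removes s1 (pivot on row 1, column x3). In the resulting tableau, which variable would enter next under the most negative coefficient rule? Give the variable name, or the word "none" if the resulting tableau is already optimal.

Pivot element 15/4. New z-row = old z-row − (-11/2)·(row 1/(15/4)).
Updated z-row coefficients: x1: 0, x2: 409/15, x3: 0, x4: 0, s1: 22/15, s2: 58/15, s3: 28/5, s4: 0.
No coefficient is strictly negative; the tableau after this pivot is optimal.

none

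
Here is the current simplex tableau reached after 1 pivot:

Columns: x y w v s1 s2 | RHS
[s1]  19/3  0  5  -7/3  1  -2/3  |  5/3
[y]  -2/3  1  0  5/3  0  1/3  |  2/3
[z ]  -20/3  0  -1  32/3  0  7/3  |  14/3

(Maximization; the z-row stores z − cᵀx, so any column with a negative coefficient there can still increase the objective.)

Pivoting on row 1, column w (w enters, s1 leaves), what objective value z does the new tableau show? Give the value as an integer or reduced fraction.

5

Minimum ratio for w: (5/3)/5 = 1/3.
z changes by −(z-row coeff of w)·ratio = −(-1)·(1/3) = 1/3.
New z = 14/3 + (1/3) = 5.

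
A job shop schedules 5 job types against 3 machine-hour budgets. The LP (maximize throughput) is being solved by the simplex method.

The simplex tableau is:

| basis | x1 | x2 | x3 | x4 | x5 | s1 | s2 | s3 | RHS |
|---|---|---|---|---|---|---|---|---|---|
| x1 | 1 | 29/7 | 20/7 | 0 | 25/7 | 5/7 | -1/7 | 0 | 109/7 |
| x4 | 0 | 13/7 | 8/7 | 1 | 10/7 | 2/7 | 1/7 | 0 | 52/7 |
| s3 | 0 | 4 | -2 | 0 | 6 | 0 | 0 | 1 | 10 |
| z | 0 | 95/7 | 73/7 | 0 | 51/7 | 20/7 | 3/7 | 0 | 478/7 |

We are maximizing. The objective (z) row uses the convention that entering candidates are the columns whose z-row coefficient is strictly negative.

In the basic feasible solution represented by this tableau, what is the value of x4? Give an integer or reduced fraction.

x4 is basic (row 2); its value is the RHS of that row: 52/7.

52/7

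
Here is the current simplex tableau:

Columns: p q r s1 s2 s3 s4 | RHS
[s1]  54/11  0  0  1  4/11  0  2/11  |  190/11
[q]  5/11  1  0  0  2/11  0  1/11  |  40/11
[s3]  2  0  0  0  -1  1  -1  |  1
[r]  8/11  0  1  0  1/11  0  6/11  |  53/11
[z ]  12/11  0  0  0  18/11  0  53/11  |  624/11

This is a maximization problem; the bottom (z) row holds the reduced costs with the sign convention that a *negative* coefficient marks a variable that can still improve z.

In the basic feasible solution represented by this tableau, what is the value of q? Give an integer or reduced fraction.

40/11

q is basic (row 2); its value is the RHS of that row: 40/11.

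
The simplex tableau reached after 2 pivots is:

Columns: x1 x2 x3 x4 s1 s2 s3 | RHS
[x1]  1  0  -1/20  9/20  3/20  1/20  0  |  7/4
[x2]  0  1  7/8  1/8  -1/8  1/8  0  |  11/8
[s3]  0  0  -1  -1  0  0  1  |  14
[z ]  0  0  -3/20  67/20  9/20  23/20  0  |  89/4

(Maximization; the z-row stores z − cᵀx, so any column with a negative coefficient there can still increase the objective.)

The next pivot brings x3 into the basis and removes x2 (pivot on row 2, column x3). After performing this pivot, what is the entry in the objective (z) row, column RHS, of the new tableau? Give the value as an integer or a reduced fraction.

787/35

Pivot element is row 2, column x3: 7/8.
Normalize row 2: new (row 2, RHS) = (11/8)/(7/8) = 11/7.
z-row ← z-row − (-3/20)·(new row 2): 89/4 − (-3/20)·(11/7) = 787/35.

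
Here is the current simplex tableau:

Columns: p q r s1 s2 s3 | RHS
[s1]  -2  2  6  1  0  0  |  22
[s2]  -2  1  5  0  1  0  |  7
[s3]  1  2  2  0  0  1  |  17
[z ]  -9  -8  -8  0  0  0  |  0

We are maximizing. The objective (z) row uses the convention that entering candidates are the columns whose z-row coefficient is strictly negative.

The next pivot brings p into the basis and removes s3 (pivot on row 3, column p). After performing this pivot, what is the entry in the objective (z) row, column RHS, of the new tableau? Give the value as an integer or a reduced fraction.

153

Pivot element is row 3, column p: 1.
Normalize row 3: new (row 3, RHS) = 17/1 = 17.
z-row ← z-row − (-9)·(new row 3): 0 − (-9)·17 = 153.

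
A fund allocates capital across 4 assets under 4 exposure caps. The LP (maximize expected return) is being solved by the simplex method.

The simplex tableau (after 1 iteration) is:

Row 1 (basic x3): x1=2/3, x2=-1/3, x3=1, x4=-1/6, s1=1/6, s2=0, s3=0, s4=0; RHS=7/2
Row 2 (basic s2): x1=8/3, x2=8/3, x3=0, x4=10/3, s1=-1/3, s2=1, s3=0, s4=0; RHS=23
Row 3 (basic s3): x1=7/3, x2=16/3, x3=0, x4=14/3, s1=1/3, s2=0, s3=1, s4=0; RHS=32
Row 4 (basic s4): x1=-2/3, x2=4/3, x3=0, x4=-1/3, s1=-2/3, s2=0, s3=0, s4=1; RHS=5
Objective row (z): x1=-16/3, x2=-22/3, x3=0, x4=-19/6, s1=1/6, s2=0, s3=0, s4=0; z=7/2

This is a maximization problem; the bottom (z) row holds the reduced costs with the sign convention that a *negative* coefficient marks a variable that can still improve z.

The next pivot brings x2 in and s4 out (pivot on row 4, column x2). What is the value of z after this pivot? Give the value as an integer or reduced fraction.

31

Minimum ratio for x2: 5/(4/3) = 15/4.
z changes by −(z-row coeff of x2)·ratio = −(-22/3)·(15/4) = 55/2.
New z = 7/2 + (55/2) = 31.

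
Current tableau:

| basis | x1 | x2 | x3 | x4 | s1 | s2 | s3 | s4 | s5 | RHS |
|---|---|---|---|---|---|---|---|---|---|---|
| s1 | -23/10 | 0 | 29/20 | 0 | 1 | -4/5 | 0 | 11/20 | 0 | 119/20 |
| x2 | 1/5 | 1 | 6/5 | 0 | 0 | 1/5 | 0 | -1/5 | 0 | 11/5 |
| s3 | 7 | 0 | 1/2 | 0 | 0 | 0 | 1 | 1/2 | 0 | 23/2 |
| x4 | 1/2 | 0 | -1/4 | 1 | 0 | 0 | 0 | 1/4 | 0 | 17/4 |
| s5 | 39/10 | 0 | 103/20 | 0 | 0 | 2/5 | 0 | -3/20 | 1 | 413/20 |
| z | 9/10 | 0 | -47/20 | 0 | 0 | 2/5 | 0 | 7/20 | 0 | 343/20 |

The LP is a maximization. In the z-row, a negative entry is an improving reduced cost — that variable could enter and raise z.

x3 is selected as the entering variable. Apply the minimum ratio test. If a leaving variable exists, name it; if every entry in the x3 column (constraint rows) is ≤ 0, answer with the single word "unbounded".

x2

Ratios: row 1 (s1): (119/20)/(29/20) = 119/29; row 2 (x2): (11/5)/(6/5) = 11/6; row 3 (s3): (23/2)/(1/2) = 23; row 4 (x4): entry -1/4 ≤ 0, skip; row 5 (s5): (413/20)/(103/20) = 413/103.
Minimum ratio is in the x2 row, so x2 leaves.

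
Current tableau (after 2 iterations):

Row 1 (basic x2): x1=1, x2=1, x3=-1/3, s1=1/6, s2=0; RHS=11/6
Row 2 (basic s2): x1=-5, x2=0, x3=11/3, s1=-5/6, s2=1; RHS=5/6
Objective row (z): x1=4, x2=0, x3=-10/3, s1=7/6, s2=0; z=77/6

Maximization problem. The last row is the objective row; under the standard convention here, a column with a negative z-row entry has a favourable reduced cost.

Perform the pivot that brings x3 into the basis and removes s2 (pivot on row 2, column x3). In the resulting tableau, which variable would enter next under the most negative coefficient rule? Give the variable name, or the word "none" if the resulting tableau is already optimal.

x1

Pivot element 11/3. New z-row = old z-row − (-10/3)·(row 2/(11/3)).
Updated z-row coefficients: x1: -6/11, x2: 0, x3: 0, s1: 9/22, s2: 10/11.
The most negative is -6/11 in column x1, so x1 would enter next.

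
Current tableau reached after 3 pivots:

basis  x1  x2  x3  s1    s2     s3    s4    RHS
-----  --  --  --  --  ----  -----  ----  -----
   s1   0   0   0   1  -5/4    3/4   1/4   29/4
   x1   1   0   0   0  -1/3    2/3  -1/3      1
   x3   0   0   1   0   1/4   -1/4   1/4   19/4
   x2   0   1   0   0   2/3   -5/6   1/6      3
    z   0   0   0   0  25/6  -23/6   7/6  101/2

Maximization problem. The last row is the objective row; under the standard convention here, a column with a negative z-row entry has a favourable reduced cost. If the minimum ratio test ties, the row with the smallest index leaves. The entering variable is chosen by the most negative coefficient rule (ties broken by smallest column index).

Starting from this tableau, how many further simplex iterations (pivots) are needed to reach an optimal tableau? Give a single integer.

2

pivot: s3 in, x1 out → z = 225/4
pivot: s4 in, s1 out → z = 318/5
No improving column remains; optimal.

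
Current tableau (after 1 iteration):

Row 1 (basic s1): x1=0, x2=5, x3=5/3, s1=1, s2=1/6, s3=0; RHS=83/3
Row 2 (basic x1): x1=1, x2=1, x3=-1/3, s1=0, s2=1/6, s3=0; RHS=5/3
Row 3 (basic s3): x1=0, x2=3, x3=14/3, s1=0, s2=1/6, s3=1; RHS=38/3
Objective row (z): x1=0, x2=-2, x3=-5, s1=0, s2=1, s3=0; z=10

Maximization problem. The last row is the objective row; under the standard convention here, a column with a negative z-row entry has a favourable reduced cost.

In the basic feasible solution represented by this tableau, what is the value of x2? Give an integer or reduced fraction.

x2 is nonbasic (not in the basis column), so its value in the current BFS is 0.

0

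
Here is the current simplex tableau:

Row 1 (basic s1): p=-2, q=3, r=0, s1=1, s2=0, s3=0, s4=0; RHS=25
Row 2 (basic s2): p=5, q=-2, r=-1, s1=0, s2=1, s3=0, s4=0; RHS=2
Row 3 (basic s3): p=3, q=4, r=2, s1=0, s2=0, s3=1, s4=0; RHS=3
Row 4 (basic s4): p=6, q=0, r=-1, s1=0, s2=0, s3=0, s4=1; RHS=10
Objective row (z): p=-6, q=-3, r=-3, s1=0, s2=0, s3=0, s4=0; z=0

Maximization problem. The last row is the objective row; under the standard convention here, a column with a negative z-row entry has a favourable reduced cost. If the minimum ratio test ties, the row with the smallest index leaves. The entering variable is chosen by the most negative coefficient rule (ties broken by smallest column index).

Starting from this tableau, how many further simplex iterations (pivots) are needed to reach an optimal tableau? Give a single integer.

pivot: p in, s2 out → z = 12/5
pivot: q in, s3 out → z = 111/26
pivot: r in, q out → z = 69/13
No improving column remains; optimal.

3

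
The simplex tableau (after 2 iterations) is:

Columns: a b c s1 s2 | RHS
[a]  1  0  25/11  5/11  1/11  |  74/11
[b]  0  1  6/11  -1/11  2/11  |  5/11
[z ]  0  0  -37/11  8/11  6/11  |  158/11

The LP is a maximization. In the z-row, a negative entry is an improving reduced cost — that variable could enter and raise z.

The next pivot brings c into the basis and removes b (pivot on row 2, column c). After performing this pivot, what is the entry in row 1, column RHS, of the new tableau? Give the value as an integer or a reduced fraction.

29/6

Pivot element is row 2, column c: 6/11.
Normalize row 2: new (row 2, RHS) = (5/11)/(6/11) = 5/6.
row 1 ← row 1 − (25/11)·(new row 2): 74/11 − (25/11)·(5/6) = 29/6.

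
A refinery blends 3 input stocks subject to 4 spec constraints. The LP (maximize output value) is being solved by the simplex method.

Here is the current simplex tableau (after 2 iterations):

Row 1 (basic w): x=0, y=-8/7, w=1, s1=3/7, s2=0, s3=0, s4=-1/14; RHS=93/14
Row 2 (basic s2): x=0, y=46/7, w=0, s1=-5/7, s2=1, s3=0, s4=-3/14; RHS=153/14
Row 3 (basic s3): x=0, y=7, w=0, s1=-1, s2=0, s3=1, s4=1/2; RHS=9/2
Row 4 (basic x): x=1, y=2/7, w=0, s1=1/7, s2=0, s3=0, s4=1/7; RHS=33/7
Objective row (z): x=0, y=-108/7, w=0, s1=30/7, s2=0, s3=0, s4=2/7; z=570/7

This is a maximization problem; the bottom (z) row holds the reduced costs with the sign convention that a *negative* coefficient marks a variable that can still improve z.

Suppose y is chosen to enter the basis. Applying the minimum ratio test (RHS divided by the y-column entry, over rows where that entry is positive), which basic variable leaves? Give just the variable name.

s3

Ratios: row 1 (w): entry -8/7 ≤ 0, skip; row 2 (s2): (153/14)/(46/7) = 153/92; row 3 (s3): (9/2)/7 = 9/14; row 4 (x): (33/7)/(2/7) = 33/2.
Minimum ratio 9/14 is in the s3 row, so s3 leaves.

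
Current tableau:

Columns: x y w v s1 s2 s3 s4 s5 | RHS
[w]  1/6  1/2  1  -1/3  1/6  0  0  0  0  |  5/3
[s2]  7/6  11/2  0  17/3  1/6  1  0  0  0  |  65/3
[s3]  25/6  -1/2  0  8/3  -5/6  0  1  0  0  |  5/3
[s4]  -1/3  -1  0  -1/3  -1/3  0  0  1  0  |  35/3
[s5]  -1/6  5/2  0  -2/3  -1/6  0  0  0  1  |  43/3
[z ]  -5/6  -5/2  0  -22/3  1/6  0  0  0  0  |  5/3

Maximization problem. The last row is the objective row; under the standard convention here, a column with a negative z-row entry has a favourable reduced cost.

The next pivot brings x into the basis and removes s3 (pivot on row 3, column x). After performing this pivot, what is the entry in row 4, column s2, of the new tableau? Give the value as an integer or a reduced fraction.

0

Pivot element is row 3, column x: 25/6.
Normalize row 3: new (row 3, s2) = 0/(25/6) = 0.
row 4 ← row 4 − (-1/3)·(new row 3): 0 − (-1/3)·0 = 0.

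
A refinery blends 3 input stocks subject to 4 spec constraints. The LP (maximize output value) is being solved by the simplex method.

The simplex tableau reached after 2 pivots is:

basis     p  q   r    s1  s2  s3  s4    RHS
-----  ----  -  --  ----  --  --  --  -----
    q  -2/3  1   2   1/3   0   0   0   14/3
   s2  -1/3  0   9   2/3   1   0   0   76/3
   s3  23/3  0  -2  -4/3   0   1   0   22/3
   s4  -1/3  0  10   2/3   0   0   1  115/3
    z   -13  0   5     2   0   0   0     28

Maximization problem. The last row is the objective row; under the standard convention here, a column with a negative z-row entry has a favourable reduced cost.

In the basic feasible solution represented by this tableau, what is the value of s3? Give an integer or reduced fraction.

22/3

s3 is basic (row 3); its value is the RHS of that row: 22/3.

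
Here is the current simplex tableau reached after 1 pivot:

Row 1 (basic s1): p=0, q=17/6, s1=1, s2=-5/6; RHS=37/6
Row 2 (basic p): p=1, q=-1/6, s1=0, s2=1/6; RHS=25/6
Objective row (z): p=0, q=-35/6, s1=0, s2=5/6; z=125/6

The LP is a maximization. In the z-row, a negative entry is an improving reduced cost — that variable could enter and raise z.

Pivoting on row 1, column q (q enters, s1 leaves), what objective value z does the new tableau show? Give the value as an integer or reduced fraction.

570/17

Minimum ratio for q: (37/6)/(17/6) = 37/17.
z changes by −(z-row coeff of q)·ratio = −(-35/6)·(37/17) = 1295/102.
New z = 125/6 + (1295/102) = 570/17.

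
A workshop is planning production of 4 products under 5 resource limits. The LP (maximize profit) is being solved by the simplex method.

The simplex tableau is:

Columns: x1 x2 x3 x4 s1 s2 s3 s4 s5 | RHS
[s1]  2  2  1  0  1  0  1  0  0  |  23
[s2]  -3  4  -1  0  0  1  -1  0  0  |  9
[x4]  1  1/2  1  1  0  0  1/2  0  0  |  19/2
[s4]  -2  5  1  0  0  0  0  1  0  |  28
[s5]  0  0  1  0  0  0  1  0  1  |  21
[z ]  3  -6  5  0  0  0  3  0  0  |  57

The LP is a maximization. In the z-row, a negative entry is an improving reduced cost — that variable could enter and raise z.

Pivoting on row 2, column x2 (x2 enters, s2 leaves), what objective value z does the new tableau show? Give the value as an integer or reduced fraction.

141/2

Minimum ratio for x2: 9/4 = 9/4.
z changes by −(z-row coeff of x2)·ratio = −(-6)·(9/4) = 27/2.
New z = 57 + (27/2) = 141/2.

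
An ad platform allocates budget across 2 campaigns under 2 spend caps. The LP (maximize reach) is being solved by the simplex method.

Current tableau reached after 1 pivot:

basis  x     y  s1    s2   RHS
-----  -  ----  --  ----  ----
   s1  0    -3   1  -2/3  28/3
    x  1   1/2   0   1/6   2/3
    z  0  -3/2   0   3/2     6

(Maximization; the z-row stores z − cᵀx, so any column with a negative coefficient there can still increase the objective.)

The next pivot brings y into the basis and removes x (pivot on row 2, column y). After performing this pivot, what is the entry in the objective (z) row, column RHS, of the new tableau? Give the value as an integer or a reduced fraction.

Pivot element is row 2, column y: 1/2.
Normalize row 2: new (row 2, RHS) = (2/3)/(1/2) = 4/3.
z-row ← z-row − (-3/2)·(new row 2): 6 − (-3/2)·(4/3) = 8.

8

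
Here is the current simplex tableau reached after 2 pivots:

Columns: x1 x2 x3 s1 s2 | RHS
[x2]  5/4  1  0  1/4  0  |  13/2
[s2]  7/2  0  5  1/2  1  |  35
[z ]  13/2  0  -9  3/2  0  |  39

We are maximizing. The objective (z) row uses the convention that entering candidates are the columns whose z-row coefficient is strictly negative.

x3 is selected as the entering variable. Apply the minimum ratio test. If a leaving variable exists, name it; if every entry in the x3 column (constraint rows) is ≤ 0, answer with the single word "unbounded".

Ratios: row 1 (x2): entry 0 ≤ 0, skip; row 2 (s2): 35/5 = 7.
Minimum ratio is in the s2 row, so s2 leaves.

s2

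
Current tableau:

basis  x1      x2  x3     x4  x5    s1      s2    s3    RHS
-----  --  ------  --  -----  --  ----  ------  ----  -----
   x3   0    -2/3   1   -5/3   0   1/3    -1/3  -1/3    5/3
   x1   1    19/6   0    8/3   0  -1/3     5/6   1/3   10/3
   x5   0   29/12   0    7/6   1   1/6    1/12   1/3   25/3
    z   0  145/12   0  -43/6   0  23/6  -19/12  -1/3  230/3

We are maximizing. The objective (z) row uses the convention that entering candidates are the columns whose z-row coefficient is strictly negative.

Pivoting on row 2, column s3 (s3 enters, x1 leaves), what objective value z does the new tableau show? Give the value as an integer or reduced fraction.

Minimum ratio for s3: (10/3)/(1/3) = 10.
z changes by −(z-row coeff of s3)·ratio = −(-1/3)·10 = 10/3.
New z = 230/3 + (10/3) = 80.

80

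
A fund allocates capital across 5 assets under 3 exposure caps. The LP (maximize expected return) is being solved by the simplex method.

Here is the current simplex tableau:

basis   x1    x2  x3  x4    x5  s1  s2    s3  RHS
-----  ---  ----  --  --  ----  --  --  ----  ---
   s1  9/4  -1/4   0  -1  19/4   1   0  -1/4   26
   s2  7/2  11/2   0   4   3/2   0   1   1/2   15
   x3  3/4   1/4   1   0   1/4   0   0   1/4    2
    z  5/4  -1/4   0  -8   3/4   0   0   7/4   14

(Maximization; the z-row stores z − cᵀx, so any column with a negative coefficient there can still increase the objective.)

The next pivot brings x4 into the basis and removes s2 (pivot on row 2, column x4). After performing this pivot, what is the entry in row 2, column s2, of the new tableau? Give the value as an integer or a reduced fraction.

1/4

Pivot element is row 2, column x4: 4.
Normalize row 2: new (row 2, s2) = 1/4 = 1/4.
Row 2 is the pivot row, so the entry is 1/4.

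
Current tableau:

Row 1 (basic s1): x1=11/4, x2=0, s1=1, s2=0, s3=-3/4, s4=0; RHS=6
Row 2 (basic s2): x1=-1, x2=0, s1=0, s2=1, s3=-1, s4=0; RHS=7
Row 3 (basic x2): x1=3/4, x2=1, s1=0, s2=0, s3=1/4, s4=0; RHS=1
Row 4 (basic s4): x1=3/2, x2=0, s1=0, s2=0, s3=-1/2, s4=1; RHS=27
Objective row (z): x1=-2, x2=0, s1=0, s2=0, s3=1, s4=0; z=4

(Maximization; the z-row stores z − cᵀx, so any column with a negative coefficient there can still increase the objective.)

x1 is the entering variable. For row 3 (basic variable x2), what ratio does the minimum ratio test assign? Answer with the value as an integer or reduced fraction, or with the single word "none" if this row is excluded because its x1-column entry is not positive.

Ratio = RHS / (x1 entry) = 1 / (3/4) = 4/3.

4/3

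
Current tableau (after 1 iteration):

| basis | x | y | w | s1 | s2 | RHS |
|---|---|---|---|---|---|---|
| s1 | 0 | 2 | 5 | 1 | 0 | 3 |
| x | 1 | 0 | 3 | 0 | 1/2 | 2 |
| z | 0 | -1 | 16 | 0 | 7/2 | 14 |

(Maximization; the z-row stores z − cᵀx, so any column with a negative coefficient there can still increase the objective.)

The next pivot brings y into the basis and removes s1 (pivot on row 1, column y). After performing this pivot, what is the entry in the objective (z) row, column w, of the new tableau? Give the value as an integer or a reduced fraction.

Pivot element is row 1, column y: 2.
Normalize row 1: new (row 1, w) = 5/2 = 5/2.
z-row ← z-row − (-1)·(new row 1): 16 − (-1)·(5/2) = 37/2.

37/2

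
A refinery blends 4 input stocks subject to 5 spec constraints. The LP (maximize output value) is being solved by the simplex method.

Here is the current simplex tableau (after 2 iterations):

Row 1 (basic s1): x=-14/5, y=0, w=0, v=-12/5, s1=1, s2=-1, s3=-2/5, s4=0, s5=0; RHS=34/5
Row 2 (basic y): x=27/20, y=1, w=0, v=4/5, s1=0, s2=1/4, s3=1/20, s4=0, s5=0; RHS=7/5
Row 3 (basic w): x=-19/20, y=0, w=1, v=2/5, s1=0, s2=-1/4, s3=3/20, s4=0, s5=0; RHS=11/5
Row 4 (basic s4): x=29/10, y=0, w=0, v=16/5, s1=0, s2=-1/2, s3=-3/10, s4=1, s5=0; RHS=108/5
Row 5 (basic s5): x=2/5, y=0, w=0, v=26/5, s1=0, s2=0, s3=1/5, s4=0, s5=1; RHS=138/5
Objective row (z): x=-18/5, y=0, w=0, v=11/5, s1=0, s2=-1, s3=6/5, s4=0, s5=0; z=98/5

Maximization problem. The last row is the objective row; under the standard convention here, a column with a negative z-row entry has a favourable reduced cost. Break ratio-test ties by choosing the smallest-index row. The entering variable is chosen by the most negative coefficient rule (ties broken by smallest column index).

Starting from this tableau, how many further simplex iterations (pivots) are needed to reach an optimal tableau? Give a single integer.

pivot: x in, y out → z = 70/3
pivot: s2 in, x out → z = 126/5
No improving column remains; optimal.

2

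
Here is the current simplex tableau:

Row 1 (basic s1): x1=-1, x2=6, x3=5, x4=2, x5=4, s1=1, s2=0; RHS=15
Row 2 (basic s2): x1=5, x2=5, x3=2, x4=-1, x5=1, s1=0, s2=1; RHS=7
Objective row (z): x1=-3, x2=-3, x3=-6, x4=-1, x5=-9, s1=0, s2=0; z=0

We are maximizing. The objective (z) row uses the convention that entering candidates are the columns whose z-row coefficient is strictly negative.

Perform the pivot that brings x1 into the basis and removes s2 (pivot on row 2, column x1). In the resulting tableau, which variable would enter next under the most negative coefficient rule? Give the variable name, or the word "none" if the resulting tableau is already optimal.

x5

Pivot element 5. New z-row = old z-row − (-3)·(row 2/5).
Updated z-row coefficients: x1: 0, x2: 0, x3: -24/5, x4: -8/5, x5: -42/5, s1: 0, s2: 3/5.
The most negative is -42/5 in column x5, so x5 would enter next.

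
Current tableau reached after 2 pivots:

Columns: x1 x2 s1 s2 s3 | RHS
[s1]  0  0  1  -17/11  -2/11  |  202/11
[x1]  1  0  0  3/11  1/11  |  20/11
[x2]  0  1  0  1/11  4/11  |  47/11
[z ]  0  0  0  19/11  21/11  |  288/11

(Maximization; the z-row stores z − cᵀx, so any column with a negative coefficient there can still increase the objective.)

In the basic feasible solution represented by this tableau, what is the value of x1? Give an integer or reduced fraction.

x1 is basic (row 2); its value is the RHS of that row: 20/11.

20/11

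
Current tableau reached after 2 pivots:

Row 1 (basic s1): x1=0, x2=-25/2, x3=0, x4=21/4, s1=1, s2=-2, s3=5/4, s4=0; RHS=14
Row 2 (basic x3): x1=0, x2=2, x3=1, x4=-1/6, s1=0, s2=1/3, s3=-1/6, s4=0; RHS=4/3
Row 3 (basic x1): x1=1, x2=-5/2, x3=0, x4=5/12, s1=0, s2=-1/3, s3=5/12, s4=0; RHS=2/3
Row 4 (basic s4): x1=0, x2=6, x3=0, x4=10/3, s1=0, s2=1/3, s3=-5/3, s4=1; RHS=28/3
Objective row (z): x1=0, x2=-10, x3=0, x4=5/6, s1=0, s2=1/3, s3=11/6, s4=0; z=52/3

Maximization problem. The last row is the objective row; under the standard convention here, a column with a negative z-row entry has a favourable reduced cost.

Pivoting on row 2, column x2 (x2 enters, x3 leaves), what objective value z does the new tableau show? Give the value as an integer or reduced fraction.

24

Minimum ratio for x2: (4/3)/2 = 2/3.
z changes by −(z-row coeff of x2)·ratio = −(-10)·(2/3) = 20/3.
New z = 52/3 + (20/3) = 24.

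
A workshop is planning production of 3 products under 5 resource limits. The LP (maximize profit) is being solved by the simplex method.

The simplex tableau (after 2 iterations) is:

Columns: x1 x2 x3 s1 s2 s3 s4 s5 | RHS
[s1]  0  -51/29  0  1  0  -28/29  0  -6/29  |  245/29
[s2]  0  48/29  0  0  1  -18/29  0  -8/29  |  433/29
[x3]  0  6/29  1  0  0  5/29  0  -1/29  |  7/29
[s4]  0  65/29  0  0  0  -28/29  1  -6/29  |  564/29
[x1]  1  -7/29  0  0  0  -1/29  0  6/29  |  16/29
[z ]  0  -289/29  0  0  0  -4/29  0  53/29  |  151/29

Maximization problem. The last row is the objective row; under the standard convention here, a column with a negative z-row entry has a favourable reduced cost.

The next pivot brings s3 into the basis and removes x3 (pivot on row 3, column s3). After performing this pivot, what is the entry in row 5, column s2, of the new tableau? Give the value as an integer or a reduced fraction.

Pivot element is row 3, column s3: 5/29.
Normalize row 3: new (row 3, s2) = 0/(5/29) = 0.
row 5 ← row 5 − (-1/29)·(new row 3): 0 − (-1/29)·0 = 0.

0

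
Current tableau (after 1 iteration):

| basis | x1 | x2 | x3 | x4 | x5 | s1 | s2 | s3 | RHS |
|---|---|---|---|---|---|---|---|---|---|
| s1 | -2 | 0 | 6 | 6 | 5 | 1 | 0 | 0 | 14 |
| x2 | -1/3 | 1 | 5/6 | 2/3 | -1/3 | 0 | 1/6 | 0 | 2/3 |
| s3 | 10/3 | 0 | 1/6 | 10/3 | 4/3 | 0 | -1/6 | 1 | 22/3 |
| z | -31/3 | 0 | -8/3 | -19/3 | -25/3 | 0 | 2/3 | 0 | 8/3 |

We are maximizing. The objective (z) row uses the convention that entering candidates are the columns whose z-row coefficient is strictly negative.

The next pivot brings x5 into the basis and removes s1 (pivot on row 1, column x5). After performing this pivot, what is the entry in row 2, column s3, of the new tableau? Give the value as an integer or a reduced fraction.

0

Pivot element is row 1, column x5: 5.
Normalize row 1: new (row 1, s3) = 0/5 = 0.
row 2 ← row 2 − (-1/3)·(new row 1): 0 − (-1/3)·0 = 0.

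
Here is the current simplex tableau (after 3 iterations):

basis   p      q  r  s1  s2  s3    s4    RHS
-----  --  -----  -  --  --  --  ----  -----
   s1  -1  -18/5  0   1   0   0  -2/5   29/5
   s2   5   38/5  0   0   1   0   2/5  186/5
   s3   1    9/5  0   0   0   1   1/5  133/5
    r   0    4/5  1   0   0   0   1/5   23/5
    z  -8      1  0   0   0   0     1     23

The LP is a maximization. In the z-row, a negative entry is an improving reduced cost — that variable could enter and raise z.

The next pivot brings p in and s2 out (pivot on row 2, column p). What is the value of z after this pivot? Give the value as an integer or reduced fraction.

Minimum ratio for p: (186/5)/5 = 186/25.
z changes by −(z-row coeff of p)·ratio = −(-8)·(186/25) = 1488/25.
New z = 23 + (1488/25) = 2063/25.

2063/25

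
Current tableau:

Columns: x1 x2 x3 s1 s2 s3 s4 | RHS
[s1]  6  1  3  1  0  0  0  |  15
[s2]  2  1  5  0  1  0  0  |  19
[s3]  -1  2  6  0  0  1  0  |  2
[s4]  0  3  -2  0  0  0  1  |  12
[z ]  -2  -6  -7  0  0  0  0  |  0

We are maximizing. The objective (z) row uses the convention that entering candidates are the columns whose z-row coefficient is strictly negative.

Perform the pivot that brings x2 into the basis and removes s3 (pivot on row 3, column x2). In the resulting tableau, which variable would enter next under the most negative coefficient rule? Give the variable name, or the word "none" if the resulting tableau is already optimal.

x1

Pivot element 2. New z-row = old z-row − (-6)·(row 3/2).
Updated z-row coefficients: x1: -5, x2: 0, x3: 11, s1: 0, s2: 0, s3: 3, s4: 0.
The most negative is -5 in column x1, so x1 would enter next.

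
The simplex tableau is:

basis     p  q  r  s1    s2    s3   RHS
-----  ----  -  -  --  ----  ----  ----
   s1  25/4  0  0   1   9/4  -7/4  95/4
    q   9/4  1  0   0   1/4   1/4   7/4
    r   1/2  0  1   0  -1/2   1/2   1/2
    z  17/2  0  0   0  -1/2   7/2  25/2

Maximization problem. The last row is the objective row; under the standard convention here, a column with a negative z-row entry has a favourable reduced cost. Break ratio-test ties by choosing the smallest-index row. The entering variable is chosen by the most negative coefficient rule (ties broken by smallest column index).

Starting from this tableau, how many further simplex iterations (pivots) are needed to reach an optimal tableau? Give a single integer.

1

pivot: s2 in, q out → z = 16
No improving column remains; optimal.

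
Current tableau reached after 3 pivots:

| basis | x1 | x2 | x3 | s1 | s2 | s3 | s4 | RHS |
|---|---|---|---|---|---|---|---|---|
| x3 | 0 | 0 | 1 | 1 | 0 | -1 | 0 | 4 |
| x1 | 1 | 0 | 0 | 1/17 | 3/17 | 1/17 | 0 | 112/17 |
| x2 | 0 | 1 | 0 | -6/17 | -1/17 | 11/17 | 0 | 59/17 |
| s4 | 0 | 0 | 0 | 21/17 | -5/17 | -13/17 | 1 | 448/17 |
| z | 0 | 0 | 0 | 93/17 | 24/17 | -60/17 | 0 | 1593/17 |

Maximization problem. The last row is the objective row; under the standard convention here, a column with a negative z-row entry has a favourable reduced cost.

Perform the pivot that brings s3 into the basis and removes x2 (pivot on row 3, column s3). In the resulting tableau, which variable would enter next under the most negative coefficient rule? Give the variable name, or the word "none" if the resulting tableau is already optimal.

none

Pivot element 11/17. New z-row = old z-row − (-60/17)·(row 3/(11/17)).
Updated z-row coefficients: x1: 0, x2: 60/11, x3: 0, s1: 39/11, s2: 12/11, s3: 0, s4: 0.
No coefficient is strictly negative; the tableau after this pivot is optimal.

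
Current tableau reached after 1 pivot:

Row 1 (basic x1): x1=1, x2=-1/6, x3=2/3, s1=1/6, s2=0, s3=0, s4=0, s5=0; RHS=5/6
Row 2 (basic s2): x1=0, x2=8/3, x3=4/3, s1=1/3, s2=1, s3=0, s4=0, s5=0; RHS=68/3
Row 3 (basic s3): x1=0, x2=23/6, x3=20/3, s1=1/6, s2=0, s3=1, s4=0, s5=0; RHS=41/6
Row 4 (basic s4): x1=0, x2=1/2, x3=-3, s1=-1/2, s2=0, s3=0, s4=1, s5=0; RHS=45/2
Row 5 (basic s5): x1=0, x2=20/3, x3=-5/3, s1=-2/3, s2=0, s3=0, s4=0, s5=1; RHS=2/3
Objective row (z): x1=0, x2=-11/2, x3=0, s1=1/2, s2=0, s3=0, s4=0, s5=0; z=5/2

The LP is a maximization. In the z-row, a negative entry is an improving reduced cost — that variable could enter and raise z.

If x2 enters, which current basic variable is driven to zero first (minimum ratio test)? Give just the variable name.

s5

Ratios: row 1 (x1): entry -1/6 ≤ 0, skip; row 2 (s2): (68/3)/(8/3) = 17/2; row 3 (s3): (41/6)/(23/6) = 41/23; row 4 (s4): (45/2)/(1/2) = 45; row 5 (s5): (2/3)/(20/3) = 1/10.
Minimum ratio 1/10 is in the s5 row, so s5 leaves.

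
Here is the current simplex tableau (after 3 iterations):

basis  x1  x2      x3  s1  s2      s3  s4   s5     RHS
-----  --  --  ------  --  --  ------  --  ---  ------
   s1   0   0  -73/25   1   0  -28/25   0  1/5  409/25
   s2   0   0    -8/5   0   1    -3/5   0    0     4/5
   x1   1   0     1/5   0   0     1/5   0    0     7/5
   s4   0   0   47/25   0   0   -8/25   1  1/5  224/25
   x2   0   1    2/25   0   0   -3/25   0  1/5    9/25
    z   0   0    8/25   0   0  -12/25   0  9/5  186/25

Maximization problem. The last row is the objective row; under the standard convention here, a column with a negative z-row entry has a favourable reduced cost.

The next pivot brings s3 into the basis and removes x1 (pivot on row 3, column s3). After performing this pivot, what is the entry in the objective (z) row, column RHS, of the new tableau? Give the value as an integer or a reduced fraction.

54/5

Pivot element is row 3, column s3: 1/5.
Normalize row 3: new (row 3, RHS) = (7/5)/(1/5) = 7.
z-row ← z-row − (-12/25)·(new row 3): 186/25 − (-12/25)·7 = 54/5.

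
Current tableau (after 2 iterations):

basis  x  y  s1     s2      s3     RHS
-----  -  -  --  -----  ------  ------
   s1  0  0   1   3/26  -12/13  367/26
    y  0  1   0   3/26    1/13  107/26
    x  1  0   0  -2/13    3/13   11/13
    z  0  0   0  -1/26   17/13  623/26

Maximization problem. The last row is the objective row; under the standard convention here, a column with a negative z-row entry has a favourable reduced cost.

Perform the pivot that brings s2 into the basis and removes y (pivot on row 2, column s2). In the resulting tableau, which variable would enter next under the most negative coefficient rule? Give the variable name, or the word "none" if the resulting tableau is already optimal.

none

Pivot element 3/26. New z-row = old z-row − (-1/26)·(row 2/(3/26)).
Updated z-row coefficients: x: 0, y: 1/3, s1: 0, s2: 0, s3: 4/3.
No coefficient is strictly negative; the tableau after this pivot is optimal.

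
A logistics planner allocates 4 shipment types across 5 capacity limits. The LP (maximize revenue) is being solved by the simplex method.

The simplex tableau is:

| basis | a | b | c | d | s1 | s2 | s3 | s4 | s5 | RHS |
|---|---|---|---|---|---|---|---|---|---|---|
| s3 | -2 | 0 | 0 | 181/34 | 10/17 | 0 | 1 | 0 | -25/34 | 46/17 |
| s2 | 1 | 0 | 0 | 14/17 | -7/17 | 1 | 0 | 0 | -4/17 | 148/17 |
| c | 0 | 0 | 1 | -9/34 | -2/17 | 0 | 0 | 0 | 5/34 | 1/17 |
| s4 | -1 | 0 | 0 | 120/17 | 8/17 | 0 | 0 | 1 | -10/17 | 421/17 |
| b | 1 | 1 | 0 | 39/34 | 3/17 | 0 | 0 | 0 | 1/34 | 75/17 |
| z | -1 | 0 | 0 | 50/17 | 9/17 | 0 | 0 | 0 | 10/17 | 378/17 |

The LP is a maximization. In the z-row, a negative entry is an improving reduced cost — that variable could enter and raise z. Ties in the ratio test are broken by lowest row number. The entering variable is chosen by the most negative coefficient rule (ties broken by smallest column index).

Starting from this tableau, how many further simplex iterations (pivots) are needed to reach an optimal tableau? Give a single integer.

1

pivot: a in, b out → z = 453/17
No improving column remains; optimal.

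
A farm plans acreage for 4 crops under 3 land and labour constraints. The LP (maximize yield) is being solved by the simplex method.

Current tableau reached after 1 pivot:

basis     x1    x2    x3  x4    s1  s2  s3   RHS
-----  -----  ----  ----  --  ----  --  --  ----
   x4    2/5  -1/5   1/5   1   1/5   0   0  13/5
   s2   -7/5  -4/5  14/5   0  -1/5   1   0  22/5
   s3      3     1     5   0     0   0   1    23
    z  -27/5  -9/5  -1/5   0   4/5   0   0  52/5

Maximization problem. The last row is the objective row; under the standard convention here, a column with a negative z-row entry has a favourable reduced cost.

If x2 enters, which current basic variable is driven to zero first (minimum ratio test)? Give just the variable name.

Ratios: row 1 (x4): entry -1/5 ≤ 0, skip; row 2 (s2): entry -4/5 ≤ 0, skip; row 3 (s3): 23/1 = 23.
Minimum ratio 23 is in the s3 row, so s3 leaves.

s3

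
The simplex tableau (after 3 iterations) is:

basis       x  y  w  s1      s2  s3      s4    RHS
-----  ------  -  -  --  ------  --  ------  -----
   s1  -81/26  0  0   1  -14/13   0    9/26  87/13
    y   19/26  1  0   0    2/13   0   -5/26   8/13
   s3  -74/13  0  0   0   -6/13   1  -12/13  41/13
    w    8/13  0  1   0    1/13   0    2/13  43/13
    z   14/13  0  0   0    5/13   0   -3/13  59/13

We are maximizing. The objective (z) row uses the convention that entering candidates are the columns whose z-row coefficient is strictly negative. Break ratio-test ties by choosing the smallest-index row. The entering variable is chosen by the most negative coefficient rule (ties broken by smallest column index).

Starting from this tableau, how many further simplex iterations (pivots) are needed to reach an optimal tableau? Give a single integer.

3

pivot: s4 in, s1 out → z = 9
pivot: x in, w out → z = 55/6
pivot: s2 in, x out → z = 46/5
No improving column remains; optimal.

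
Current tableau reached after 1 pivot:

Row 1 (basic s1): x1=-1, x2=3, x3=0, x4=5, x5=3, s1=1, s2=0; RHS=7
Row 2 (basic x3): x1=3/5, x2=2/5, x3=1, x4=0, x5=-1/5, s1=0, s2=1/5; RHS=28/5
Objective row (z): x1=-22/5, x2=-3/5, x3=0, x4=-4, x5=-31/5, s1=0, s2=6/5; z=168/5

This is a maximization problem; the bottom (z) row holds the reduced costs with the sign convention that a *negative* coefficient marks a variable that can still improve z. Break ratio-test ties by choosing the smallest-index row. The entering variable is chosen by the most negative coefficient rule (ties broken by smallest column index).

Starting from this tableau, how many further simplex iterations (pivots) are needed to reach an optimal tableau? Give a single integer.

2

pivot: x5 in, s1 out → z = 721/15
pivot: x1 in, x3 out → z = 973/8
No improving column remains; optimal.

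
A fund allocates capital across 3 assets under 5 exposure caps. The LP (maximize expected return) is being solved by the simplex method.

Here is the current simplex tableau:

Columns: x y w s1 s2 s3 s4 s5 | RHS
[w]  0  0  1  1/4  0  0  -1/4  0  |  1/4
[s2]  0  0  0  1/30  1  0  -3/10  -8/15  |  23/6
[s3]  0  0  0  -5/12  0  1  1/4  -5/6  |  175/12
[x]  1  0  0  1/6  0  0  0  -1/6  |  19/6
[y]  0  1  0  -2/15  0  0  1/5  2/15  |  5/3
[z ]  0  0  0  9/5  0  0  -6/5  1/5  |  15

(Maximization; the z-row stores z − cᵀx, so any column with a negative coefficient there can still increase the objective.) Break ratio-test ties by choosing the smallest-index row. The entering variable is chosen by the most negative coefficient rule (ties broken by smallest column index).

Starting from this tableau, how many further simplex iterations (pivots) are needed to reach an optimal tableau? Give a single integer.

pivot: s4 in, y out → z = 25
No improving column remains; optimal.

1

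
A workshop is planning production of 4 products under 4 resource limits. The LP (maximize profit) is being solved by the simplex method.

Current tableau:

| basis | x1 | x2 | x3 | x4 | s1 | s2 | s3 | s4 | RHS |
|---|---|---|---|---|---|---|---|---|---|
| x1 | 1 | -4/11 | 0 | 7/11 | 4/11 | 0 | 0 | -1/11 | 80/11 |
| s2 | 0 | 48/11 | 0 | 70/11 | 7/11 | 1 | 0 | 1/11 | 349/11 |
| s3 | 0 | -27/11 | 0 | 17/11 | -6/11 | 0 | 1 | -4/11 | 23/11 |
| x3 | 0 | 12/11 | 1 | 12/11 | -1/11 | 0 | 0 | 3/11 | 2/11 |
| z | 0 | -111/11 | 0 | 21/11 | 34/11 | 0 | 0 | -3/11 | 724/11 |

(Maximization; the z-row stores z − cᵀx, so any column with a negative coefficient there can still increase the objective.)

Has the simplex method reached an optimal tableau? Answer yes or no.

no

Column x2 has objective-row coefficient -111/11, which is negative; an improving pivot exists, so not yet optimal.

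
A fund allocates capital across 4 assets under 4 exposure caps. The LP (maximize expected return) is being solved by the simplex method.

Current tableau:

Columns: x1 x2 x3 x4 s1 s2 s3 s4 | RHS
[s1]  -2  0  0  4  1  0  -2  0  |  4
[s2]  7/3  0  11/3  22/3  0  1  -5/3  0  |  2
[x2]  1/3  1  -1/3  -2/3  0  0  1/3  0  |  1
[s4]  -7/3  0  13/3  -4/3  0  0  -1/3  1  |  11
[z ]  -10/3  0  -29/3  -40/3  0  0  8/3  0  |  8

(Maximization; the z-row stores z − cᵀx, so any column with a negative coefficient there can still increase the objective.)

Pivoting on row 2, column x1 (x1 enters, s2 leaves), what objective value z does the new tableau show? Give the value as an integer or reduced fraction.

Minimum ratio for x1: 2/(7/3) = 6/7.
z changes by −(z-row coeff of x1)·ratio = −(-10/3)·(6/7) = 20/7.
New z = 8 + (20/7) = 76/7.

76/7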